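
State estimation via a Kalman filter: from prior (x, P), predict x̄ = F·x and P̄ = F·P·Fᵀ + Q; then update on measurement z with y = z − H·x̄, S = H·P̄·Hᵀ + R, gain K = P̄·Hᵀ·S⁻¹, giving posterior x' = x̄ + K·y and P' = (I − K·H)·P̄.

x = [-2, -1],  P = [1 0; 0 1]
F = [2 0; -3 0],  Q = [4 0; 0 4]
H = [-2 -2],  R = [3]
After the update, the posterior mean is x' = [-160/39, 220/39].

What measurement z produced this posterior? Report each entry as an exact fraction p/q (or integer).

x̄ = F·x = [-4, 6]
P̄ = F·P·Fᵀ + Q = [8 -6; -6 13]
S = H·P̄·Hᵀ + R = [39]
K = P̄·Hᵀ·S⁻¹ = [-4/39; -14/39]
x' − x̄ = [-4/39, -14/39] = K·y
y = (KᵀK)⁻¹·Kᵀ·(x' − x̄) = [1]
z = y + H·x̄ = [1] + [-4] = [-3]

z = [-3]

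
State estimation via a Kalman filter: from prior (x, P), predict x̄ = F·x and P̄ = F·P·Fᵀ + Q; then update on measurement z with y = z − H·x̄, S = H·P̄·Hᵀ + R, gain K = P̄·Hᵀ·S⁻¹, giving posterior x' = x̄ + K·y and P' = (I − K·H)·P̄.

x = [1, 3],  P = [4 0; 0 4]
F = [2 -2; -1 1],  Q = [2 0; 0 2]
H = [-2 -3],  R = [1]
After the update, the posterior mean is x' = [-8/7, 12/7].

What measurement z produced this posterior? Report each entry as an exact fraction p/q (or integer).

z = [-3]

x̄ = F·x = [-4, 2]
P̄ = F·P·Fᵀ + Q = [34 -16; -16 10]
S = H·P̄·Hᵀ + R = [35]
K = P̄·Hᵀ·S⁻¹ = [-4/7; 2/35]
x' − x̄ = [20/7, -2/7] = K·y
y = (KᵀK)⁻¹·Kᵀ·(x' − x̄) = [-5]
z = y + H·x̄ = [-5] + [2] = [-3]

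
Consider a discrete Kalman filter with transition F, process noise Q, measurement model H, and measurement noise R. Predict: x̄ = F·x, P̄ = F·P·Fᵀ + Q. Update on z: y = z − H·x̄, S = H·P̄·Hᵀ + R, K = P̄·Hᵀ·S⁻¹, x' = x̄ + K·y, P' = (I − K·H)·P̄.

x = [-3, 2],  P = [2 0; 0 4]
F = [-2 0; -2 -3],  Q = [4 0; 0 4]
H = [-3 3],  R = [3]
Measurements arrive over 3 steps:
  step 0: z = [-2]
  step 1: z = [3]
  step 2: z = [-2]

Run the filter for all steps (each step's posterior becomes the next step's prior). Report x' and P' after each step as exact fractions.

step 0: x' = [734/133, 640/133], P' = [1548/133 1544/133; 1544/133 1584/133]
step 1: x' = [-104392/46093, -60352/46093], P' = [610420/46093 619152/46093; 619152/46093 643204/46093]
step 2: x' = [951832/500509, 23083680/18518833], P' = [6589076/500509 6684496/500509; 6684496/500509 257014472/18518833]

step 0: x̄ = F·x = [6, 0]
step 0: P̄ = F·P·Fᵀ + Q = [12 8; 8 48]
step 0: y = z − H·x̄ = [16]
step 0: S = H·P̄·Hᵀ + R = [399]
step 0: K = P̄·Hᵀ·S⁻¹ = [-4/133; 40/133]
step 0: x' = x̄ + K·y = [734/133, 640/133]
step 0: P' = (I − K·H)·P̄ = [1548/133 1544/133; 1544/133 1584/133]
step 1: x̄ = F·x = [-1468/133, -484/19]
step 1: P̄ = F·P·Fᵀ + Q = [6724/133 2208/19; 2208/19 5644/19]
step 1: y = z − H·x̄ = [6159/133]
step 1: S = H·P̄·Hᵀ + R = [138279/133]
step 1: K = P̄·Hᵀ·S⁻¹ = [8732/46093; 24052/46093]
step 1: x' = x̄ + K·y = [-104392/46093, -60352/46093]
step 1: P' = (I − K·H)·P̄ = [610420/46093 619152/46093; 619152/46093 643204/46093]
step 2: x̄ = F·x = [208784/46093, 389840/46093]
step 2: P̄ = F·P·Fᵀ + Q = [2626052/46093 6156592/46093; 6156592/46093 15844712/46093]
step 2: y = z − H·x̄ = [-635354/46093]
step 2: S = H·P̄·Hᵀ + R = [55556499/46093]
step 2: K = P̄·Hᵀ·S⁻¹ = [95420/500509; 9688120/18518833]
step 2: x' = x̄ + K·y = [951832/500509, 23083680/18518833]
step 2: P' = (I − K·H)·P̄ = [6589076/500509 6684496/500509; 6684496/500509 257014472/18518833]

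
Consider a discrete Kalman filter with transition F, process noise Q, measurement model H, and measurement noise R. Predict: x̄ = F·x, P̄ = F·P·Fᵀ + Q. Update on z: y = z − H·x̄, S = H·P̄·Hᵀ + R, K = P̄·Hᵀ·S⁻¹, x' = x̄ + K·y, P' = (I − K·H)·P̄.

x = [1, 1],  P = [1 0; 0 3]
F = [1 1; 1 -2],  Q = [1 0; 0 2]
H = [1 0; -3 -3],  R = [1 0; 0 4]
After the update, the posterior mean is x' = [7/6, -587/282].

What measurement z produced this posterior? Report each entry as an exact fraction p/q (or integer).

z = [1, 3]

x̄ = F·x = [2, -1]
P̄ = F·P·Fᵀ + Q = [5 -5; -5 15]
S = H·P̄·Hᵀ + R = [6 0; 0 94]
K = P̄·Hᵀ·S⁻¹ = [5/6 0; -5/6 -15/47]
x' − x̄ = [-5/6, -305/282] = K·y
y = (KᵀK)⁻¹·Kᵀ·(x' − x̄) = [-1, 6]
z = y + H·x̄ = [-1, 6] + [2, -3] = [1, 3]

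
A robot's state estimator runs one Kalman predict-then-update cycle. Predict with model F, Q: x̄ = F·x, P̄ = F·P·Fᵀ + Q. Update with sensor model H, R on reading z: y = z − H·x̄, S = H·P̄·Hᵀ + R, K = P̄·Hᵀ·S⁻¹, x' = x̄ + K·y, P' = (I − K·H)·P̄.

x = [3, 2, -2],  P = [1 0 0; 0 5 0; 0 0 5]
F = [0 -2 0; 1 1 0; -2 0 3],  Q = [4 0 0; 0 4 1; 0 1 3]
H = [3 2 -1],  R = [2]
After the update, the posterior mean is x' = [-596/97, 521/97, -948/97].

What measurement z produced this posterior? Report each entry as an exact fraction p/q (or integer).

x̄ = F·x = [-4, 5, -12]
P̄ = F·P·Fᵀ + Q = [24 -10 0; -10 10 -1; 0 -1 52]
S = H·P̄·Hᵀ + R = [194]
K = P̄·Hᵀ·S⁻¹ = [26/97; -9/194; -27/97]
x' − x̄ = [-208/97, 36/97, 216/97] = K·y
y = (KᵀK)⁻¹·Kᵀ·(x' − x̄) = [-8]
z = y + H·x̄ = [-8] + [10] = [2]

z = [2]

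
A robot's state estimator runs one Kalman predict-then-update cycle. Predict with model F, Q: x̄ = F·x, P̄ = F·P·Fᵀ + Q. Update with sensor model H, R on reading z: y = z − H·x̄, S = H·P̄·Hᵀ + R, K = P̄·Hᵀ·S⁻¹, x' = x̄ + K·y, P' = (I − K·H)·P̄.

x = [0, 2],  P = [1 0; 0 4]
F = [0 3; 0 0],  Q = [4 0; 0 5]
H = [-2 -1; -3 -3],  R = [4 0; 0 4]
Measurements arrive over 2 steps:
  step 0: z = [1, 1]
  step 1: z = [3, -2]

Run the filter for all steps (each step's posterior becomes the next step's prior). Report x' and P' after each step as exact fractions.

step 0: x̄ = F·x = [6, 0]
step 0: P̄ = F·P·Fᵀ + Q = [40 0; 0 5]
step 0: y = z − H·x̄ = [13, 19]
step 0: S = H·P̄·Hᵀ + R = [169 255; 255 409]
step 0: K = P̄·Hᵀ·S⁻¹ = [-265/512 15/512; 445/1024 -315/1024]
step 0: x' = x̄ + K·y = [-11/64, -25/128]
step 0: P' = (I − K·H)·P̄ = [135/64 -275/128; -275/128 655/256]
step 1: x̄ = F·x = [-75/128, 0]
step 1: P̄ = F·P·Fᵀ + Q = [6919/256 0; 0 5]
step 1: y = z − H·x̄ = [117/64, -481/128]
step 1: S = H·P̄·Hᵀ + R = [7495/64 22677/128; 22677/128 74815/256]
step 1: K = P̄·Hᵀ·S⁻¹ = [-366707/726439 20757/726439; 306235/726439 -222930/726439]
step 1: x' = x̄ + K·y = [-1174035/726439, 1397565/726439]
step 1: P' = (I − K·H)·P̄ = [1494504/726439 -1522180/726439; -1522180/726439 1819420/726439]

step 0: x' = [-11/64, -25/128], P' = [135/64 -275/128; -275/128 655/256]
step 1: x' = [-1174035/726439, 1397565/726439], P' = [1494504/726439 -1522180/726439; -1522180/726439 1819420/726439]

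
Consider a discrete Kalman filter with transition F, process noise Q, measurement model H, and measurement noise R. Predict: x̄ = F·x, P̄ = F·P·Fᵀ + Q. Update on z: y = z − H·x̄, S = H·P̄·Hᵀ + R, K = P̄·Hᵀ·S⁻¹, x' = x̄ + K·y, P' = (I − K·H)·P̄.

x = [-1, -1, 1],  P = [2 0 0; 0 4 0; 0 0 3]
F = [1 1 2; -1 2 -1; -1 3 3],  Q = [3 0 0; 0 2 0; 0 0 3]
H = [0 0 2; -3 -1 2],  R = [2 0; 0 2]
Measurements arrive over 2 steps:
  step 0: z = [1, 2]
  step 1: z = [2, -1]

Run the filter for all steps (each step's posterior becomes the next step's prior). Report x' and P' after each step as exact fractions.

step 0: x̄ = F·x = [0, -2, 1]
step 0: P̄ = F·P·Fᵀ + Q = [21 0 28; 0 23 17; 28 17 68]
step 0: y = z − H·x̄ = [-1, -2]
step 0: S = H·P̄·Hᵀ + R = [274 70; 70 82]
step 0: K = P̄·Hᵀ·S⁻¹ = [847/2928 -973/2928; 1009/8784 317/8784; 4351/8784 35/8784]
step 0: x' = x̄ + K·y = [1099/2928, -19211/8784, 4363/8784]
step 0: P' = (I − K·H)·P̄ = [2415/976 -18095/2928 847/2928; -18095/2928 164239/8784 1009/8784; 847/2928 1009/8784 4351/8784]
step 1: x̄ = F·x = [-599/732, -23041/4392, -15947/2928]
step 1: P̄ = F·P·Fᵀ + Q = [940/61 9965/366 11115/244; 9965/366 229699/2196 210581/1464; 11115/244 210581/1464 210447/976]
step 1: y = z − H·x̄ = [18875/1464, 4813/2196]
step 1: S = H·P̄·Hᵀ + R = [210935/244 110345/366; 110345/366 81877/549]
step 1: K = P̄·Hᵀ·S⁻¹ = [1815241/8351977 -5362275/16703954; 13541692/41759885 407065/16703954; 41432377/83519770 66207/8351977]
step 1: x' = x̄ + K·y = [10692711/8351977, -8451511/8351977, 16149671/16703954]
step 1: P' = (I − K·H)·P̄ = [21290095/16703954 -45884771/16703954 1815241/8351977; -45884771/16703954 738367683/83519770 13541692/41759885; 1815241/8351977 13541692/41759885 41432377/83519770]

step 0: x' = [1099/2928, -19211/8784, 4363/8784], P' = [2415/976 -18095/2928 847/2928; -18095/2928 164239/8784 1009/8784; 847/2928 1009/8784 4351/8784]
step 1: x' = [10692711/8351977, -8451511/8351977, 16149671/16703954], P' = [21290095/16703954 -45884771/16703954 1815241/8351977; -45884771/16703954 738367683/83519770 13541692/41759885; 1815241/8351977 13541692/41759885 41432377/83519770]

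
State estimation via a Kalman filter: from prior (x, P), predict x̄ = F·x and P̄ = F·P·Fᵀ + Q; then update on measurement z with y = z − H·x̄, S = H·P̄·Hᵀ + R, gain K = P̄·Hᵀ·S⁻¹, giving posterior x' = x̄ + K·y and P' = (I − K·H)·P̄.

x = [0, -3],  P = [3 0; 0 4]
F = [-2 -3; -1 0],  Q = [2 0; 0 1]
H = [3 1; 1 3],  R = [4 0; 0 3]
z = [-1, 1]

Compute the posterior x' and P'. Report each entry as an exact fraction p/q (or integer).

x̄ = F·x = [9, 0]
P̄ = F·P·Fᵀ + Q = [50 6; 6 4]
y = z − H·x̄ = [-28, -8]
S = H·P̄·Hᵀ + R = [494 222; 222 125]
K = P̄·Hᵀ·S⁻¹ = [2202/6233 -520/6233; -623/6233 2004/6233]
x' = x̄ + K·y = [-1399/6233, 1412/6233]
P' = (I − K·H)·P̄ = [3498/6233 -1686/6233; -1686/6233 2566/6233]

x' = [-1399/6233, 1412/6233]
P' = [3498/6233 -1686/6233; -1686/6233 2566/6233]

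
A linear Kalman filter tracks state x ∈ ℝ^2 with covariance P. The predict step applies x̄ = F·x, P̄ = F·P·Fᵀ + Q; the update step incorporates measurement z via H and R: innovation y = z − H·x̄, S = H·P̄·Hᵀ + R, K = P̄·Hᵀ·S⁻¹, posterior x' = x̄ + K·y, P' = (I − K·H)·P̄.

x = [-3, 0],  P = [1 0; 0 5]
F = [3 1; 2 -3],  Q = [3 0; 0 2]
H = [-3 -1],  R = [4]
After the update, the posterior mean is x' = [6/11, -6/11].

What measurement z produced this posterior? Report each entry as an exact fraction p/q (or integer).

x̄ = F·x = [-9, -6]
P̄ = F·P·Fᵀ + Q = [17 -9; -9 51]
S = H·P̄·Hᵀ + R = [154]
K = P̄·Hᵀ·S⁻¹ = [-3/11; -12/77]
x' − x̄ = [105/11, 60/11] = K·y
y = (KᵀK)⁻¹·Kᵀ·(x' − x̄) = [-35]
z = y + H·x̄ = [-35] + [33] = [-2]

z = [-2]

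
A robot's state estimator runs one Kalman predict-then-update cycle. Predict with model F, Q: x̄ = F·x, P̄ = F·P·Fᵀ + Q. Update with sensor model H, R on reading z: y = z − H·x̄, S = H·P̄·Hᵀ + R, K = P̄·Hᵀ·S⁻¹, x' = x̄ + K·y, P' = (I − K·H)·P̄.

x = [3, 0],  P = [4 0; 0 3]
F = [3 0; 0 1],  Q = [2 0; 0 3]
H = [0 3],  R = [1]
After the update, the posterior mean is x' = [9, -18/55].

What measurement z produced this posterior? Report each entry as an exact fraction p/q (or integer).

z = [-1]

x̄ = F·x = [9, 0]
P̄ = F·P·Fᵀ + Q = [38 0; 0 6]
S = H·P̄·Hᵀ + R = [55]
K = P̄·Hᵀ·S⁻¹ = [0; 18/55]
x' − x̄ = [0, -18/55] = K·y
y = (KᵀK)⁻¹·Kᵀ·(x' − x̄) = [-1]
z = y + H·x̄ = [-1] + [0] = [-1]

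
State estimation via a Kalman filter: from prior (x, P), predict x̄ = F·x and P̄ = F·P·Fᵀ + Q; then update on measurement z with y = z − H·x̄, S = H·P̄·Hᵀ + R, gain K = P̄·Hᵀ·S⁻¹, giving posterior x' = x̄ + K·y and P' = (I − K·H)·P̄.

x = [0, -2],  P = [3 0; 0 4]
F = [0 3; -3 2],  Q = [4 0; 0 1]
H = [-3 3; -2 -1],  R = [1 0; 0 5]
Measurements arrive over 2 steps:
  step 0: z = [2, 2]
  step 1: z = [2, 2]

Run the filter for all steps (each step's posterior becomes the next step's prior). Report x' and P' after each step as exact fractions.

step 0: x̄ = F·x = [-6, -4]
step 0: P̄ = F·P·Fᵀ + Q = [40 24; 24 44]
step 0: y = z − H·x̄ = [-4, -14]
step 0: S = H·P̄·Hᵀ + R = [325 36; 36 305]
step 0: K = P̄·Hᵀ·S⁻¹ = [-10896/97829 -32072/97829; 21612/97829 -32060/97829]
step 0: x' = x̄ + K·y = [-94382/97829, -28924/97829]
step 0: P' = (I − K·H)·P̄ = [54664/97829 51032/97829; 51032/97829 58236/97829]
step 1: x̄ = F·x = [-86772/97829, 225298/97829]
step 1: P̄ = F·P·Fᵀ + Q = [915440/97829 -109872/97829; -109872/97829 210365/97829]
step 1: y = z − H·x̄ = [-740552/97829, 247412/97829]
step 1: S = H·P̄·Hᵀ + R = [12207770/97829 5191161/97829; 5191161/97829 3921782/97829]
step 1: K = P̄·Hᵀ·S⁻¹ = [-31985616/213924911 -51538816/213924911; 38015427/213924911 -49808429/213924911]
step 1: x' = x̄ + K·y = [-77962588/213924911, 78925994/213924911]
step 1: P' = (I − K·H)·P̄ = [89451984/213924911 78790112/213924911; 78790112/213924911 91461921/213924911]

step 0: x' = [-94382/97829, -28924/97829], P' = [54664/97829 51032/97829; 51032/97829 58236/97829]
step 1: x' = [-77962588/213924911, 78925994/213924911], P' = [89451984/213924911 78790112/213924911; 78790112/213924911 91461921/213924911]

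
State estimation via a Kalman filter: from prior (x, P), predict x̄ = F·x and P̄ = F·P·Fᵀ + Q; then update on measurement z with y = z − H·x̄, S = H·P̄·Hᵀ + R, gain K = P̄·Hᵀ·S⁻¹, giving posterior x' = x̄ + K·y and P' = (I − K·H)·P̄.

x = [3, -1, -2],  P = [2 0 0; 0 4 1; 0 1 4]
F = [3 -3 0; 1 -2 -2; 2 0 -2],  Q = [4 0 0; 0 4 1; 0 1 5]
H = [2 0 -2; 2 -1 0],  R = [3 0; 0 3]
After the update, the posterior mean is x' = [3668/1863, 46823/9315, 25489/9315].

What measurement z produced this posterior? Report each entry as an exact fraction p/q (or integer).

x̄ = F·x = [12, 9, 10]
P̄ = F·P·Fᵀ + Q = [58 36 18; 36 46 25; 18 25 29]
S = H·P̄·Hᵀ + R = [207 138; 138 137]
K = P̄·Hᵀ·S⁻¹ = [-16/1863 16/27; -574/9315 34/135; -4532/9315 77/135]
x' − x̄ = [-18688/1863, -37012/9315, -67661/9315] = K·y
y = (KᵀK)⁻¹·Kᵀ·(x' − x̄) = [-5, -17]
z = y + H·x̄ = [-5, -17] + [4, 15] = [-1, -2]

z = [-1, -2]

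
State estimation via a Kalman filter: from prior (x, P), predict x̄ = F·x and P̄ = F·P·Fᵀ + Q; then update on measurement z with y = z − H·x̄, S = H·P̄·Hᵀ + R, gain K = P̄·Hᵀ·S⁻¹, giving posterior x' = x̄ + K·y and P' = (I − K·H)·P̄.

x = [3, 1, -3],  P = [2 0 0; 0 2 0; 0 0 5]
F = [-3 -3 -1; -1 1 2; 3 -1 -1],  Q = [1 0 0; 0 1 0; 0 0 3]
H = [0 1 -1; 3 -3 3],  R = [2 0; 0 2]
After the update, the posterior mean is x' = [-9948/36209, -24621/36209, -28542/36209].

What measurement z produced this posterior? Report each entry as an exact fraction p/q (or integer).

z = [1, -1]

x̄ = F·x = [-9, -8, 11]
P̄ = F·P·Fᵀ + Q = [42 -10 -7; -10 25 -18; -7 -18 28]
S = H·P̄·Hᵀ + R = [91 -276; -276 1235]
K = P̄·Hᵀ·S⁻¹ = [33555/36209 11457/36209; 9221/36209 -2601/36209; -24518/36209 -2049/36209]
x' − x̄ = [315933/36209, 265051/36209, -426841/36209] = K·y
y = (KᵀK)⁻¹·Kᵀ·(x' − x̄) = [20, -31]
z = y + H·x̄ = [20, -31] + [-19, 30] = [1, -1]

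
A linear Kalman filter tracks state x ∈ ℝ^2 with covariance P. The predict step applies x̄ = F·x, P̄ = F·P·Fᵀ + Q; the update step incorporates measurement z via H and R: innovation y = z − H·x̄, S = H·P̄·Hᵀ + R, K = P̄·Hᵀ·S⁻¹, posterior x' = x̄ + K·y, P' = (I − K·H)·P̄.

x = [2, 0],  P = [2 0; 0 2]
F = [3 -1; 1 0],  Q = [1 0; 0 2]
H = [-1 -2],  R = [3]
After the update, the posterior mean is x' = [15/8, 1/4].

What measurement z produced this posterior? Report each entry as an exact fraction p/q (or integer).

z = [-2]

x̄ = F·x = [6, 2]
P̄ = F·P·Fᵀ + Q = [21 6; 6 4]
S = H·P̄·Hᵀ + R = [64]
K = P̄·Hᵀ·S⁻¹ = [-33/64; -7/32]
x' − x̄ = [-33/8, -7/4] = K·y
y = (KᵀK)⁻¹·Kᵀ·(x' − x̄) = [8]
z = y + H·x̄ = [8] + [-10] = [-2]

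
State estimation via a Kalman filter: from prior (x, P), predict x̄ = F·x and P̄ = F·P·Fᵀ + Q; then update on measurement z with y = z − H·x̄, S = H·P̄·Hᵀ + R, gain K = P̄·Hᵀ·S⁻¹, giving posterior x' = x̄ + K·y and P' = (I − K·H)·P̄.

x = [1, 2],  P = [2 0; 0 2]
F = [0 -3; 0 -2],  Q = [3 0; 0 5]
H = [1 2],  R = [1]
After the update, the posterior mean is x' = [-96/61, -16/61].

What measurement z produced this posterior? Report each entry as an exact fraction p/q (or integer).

x̄ = F·x = [-6, -4]
P̄ = F·P·Fᵀ + Q = [21 12; 12 13]
S = H·P̄·Hᵀ + R = [122]
K = P̄·Hᵀ·S⁻¹ = [45/122; 19/61]
x' − x̄ = [270/61, 228/61] = K·y
y = (KᵀK)⁻¹·Kᵀ·(x' − x̄) = [12]
z = y + H·x̄ = [12] + [-14] = [-2]

z = [-2]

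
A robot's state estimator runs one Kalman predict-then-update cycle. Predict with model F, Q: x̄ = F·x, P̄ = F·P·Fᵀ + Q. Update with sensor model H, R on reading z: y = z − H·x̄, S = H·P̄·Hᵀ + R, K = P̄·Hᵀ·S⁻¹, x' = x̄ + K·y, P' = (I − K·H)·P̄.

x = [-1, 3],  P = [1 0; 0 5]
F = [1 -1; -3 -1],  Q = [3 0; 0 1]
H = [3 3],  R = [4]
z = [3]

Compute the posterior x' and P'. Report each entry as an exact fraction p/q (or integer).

x' = [-529/256, 765/256]
P' = [1215/256 -1171/256; -1171/256 1239/256]

x̄ = F·x = [-4, 0]
P̄ = F·P·Fᵀ + Q = [9 2; 2 15]
y = z − H·x̄ = [15]
S = H·P̄·Hᵀ + R = [256]
K = P̄·Hᵀ·S⁻¹ = [33/256; 51/256]
x' = x̄ + K·y = [-529/256, 765/256]
P' = (I − K·H)·P̄ = [1215/256 -1171/256; -1171/256 1239/256]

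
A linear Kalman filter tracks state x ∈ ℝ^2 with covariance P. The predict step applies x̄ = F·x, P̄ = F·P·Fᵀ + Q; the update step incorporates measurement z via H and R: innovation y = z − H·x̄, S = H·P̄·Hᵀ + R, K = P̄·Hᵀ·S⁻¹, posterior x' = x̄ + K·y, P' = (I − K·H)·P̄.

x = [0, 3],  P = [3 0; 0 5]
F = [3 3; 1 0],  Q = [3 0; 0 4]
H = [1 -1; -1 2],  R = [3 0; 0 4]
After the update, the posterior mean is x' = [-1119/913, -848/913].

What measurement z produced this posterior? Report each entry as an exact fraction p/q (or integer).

x̄ = F·x = [9, 0]
P̄ = F·P·Fᵀ + Q = [75 9; 9 7]
S = H·P̄·Hᵀ + R = [67 -62; -62 71]
K = P̄·Hᵀ·S⁻¹ = [1152/913 273/913; 452/913 459/913]
x' − x̄ = [-9336/913, -848/913] = K·y
y = (KᵀK)⁻¹·Kᵀ·(x' − x̄) = [-10, 8]
z = y + H·x̄ = [-10, 8] + [9, -9] = [-1, -1]

z = [-1, -1]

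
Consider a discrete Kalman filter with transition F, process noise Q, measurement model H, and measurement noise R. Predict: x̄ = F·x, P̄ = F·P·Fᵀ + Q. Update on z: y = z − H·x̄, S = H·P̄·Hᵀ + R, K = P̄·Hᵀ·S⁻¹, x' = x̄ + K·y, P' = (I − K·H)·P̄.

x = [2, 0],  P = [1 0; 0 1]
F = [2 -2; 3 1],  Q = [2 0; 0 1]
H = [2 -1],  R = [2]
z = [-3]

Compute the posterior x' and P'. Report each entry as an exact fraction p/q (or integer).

x' = [68/37, 237/37]
P' = [114/37 196/37; 196/37 398/37]

x̄ = F·x = [4, 6]
P̄ = F·P·Fᵀ + Q = [10 4; 4 11]
y = z − H·x̄ = [-5]
S = H·P̄·Hᵀ + R = [37]
K = P̄·Hᵀ·S⁻¹ = [16/37; -3/37]
x' = x̄ + K·y = [68/37, 237/37]
P' = (I − K·H)·P̄ = [114/37 196/37; 196/37 398/37]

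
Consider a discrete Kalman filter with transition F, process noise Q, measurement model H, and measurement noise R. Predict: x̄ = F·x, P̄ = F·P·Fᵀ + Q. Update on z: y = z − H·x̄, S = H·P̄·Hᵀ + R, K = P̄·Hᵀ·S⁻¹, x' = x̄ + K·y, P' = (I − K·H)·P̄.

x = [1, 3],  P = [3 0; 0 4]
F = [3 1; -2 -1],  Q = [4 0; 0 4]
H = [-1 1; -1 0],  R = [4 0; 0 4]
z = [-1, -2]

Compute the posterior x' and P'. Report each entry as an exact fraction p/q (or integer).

x' = [113/96, -2/3]
P' = [89/48 2/3; 2/3 8/3]

x̄ = F·x = [6, -5]
P̄ = F·P·Fᵀ + Q = [35 -22; -22 20]
y = z − H·x̄ = [10, 4]
S = H·P̄·Hᵀ + R = [103 57; 57 39]
K = P̄·Hᵀ·S⁻¹ = [-19/64 -89/192; 1/2 -1/6]
x' = x̄ + K·y = [113/96, -2/3]
P' = (I − K·H)·P̄ = [89/48 2/3; 2/3 8/3]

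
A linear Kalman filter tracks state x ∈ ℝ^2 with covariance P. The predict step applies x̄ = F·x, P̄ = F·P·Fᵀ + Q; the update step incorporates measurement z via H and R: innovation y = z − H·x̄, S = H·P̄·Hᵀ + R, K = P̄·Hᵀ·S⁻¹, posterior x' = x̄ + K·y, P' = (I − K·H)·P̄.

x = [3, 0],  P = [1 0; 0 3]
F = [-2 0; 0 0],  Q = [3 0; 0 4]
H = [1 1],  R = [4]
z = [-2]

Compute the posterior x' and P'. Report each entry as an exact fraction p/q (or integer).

x' = [-62/15, 16/15]
P' = [56/15 -28/15; -28/15 44/15]

x̄ = F·x = [-6, 0]
P̄ = F·P·Fᵀ + Q = [7 0; 0 4]
y = z − H·x̄ = [4]
S = H·P̄·Hᵀ + R = [15]
K = P̄·Hᵀ·S⁻¹ = [7/15; 4/15]
x' = x̄ + K·y = [-62/15, 16/15]
P' = (I − K·H)·P̄ = [56/15 -28/15; -28/15 44/15]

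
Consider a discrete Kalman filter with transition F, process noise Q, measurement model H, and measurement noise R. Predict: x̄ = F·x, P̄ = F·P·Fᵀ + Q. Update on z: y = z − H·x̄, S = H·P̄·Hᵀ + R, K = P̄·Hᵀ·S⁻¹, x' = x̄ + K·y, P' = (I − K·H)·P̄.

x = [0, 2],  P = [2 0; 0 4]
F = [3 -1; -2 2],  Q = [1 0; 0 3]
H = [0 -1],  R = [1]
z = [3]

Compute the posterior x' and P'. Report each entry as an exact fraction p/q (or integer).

x̄ = F·x = [-2, 4]
P̄ = F·P·Fᵀ + Q = [23 -20; -20 27]
y = z − H·x̄ = [7]
S = H·P̄·Hᵀ + R = [28]
K = P̄·Hᵀ·S⁻¹ = [5/7; -27/28]
x' = x̄ + K·y = [3, -11/4]
P' = (I − K·H)·P̄ = [61/7 -5/7; -5/7 27/28]

x' = [3, -11/4]
P' = [61/7 -5/7; -5/7 27/28]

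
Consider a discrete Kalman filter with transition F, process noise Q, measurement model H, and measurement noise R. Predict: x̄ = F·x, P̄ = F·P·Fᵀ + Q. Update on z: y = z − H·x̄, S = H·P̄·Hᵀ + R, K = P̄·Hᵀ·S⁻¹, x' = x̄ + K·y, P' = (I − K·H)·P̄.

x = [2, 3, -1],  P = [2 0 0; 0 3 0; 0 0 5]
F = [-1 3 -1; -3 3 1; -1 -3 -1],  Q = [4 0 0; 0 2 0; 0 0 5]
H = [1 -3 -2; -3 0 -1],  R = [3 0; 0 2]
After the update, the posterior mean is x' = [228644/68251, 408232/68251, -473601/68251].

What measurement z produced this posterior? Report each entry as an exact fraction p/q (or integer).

x̄ = F·x = [8, 2, -10]
P̄ = F·P·Fᵀ + Q = [38 28 -20; 28 52 -26; -20 -26 39]
S = H·P̄·Hᵀ + R = [265 38; 38 263]
K = P̄·Hᵀ·S⁻¹ = [1994/68251 -24682/68251; -17784/68251 -12482/68251; -6058/68251 6325/68251]
x' − x̄ = [-317364/68251, 271730/68251, 208909/68251] = K·y
y = (KᵀK)⁻¹·Kᵀ·(x' − x̄) = [-23, 11]
z = y + H·x̄ = [-23, 11] + [22, -14] = [-1, -3]

z = [-1, -3]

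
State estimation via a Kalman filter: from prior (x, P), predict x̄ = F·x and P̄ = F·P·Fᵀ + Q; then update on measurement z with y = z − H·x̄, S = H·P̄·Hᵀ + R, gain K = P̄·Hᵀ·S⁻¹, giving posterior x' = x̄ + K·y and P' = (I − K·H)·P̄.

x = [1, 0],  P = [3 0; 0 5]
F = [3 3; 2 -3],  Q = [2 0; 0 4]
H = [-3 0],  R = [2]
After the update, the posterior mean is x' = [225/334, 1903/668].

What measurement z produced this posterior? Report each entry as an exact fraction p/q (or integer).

x̄ = F·x = [3, 2]
P̄ = F·P·Fᵀ + Q = [74 -27; -27 61]
S = H·P̄·Hᵀ + R = [668]
K = P̄·Hᵀ·S⁻¹ = [-111/334; 81/668]
x' − x̄ = [-777/334, 567/668] = K·y
y = (KᵀK)⁻¹·Kᵀ·(x' − x̄) = [7]
z = y + H·x̄ = [7] + [-9] = [-2]

z = [-2]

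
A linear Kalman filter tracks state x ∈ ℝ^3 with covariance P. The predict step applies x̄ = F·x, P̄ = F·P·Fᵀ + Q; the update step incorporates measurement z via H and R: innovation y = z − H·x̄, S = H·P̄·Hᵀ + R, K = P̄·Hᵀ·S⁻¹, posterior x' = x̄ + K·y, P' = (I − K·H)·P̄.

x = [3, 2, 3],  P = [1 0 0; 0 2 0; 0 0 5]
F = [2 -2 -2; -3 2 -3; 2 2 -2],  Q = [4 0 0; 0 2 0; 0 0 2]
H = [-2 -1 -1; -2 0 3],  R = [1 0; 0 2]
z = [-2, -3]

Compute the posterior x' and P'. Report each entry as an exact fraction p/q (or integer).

x' = [75637/13213, -163934/13213, 152755/52852]
P' = [39164/13213 -99184/13213 24494/13213; -99184/13213 266560/13213 -64720/13213; 24494/13213 -64720/13213 36329/26426]

x̄ = F·x = [-4, -14, 4]
P̄ = F·P·Fᵀ + Q = [36 16 16; 16 64 32; 16 32 34]
y = z − H·x̄ = [-20, -23]
S = H·P̄·Hᵀ + R = [435 -86; -86 260]
K = P̄·Hᵀ·S⁻¹ = [-3638/13213 -2423/13213; -3472/13213 2104/13213; -4865/26426 11011/52852]
x' = x̄ + K·y = [75637/13213, -163934/13213, 152755/52852]
P' = (I − K·H)·P̄ = [39164/13213 -99184/13213 24494/13213; -99184/13213 266560/13213 -64720/13213; 24494/13213 -64720/13213 36329/26426]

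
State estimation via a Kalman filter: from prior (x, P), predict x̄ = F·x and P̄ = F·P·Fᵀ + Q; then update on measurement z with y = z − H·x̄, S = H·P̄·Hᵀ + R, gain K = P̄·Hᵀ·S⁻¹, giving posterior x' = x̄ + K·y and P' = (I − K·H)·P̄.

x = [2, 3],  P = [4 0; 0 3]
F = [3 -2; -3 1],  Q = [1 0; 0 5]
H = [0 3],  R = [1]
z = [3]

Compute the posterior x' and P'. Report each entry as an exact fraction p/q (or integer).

x̄ = F·x = [0, -3]
P̄ = F·P·Fᵀ + Q = [49 -42; -42 44]
y = z − H·x̄ = [12]
S = H·P̄·Hᵀ + R = [397]
K = P̄·Hᵀ·S⁻¹ = [-126/397; 132/397]
x' = x̄ + K·y = [-1512/397, 393/397]
P' = (I − K·H)·P̄ = [3577/397 -42/397; -42/397 44/397]

x' = [-1512/397, 393/397]
P' = [3577/397 -42/397; -42/397 44/397]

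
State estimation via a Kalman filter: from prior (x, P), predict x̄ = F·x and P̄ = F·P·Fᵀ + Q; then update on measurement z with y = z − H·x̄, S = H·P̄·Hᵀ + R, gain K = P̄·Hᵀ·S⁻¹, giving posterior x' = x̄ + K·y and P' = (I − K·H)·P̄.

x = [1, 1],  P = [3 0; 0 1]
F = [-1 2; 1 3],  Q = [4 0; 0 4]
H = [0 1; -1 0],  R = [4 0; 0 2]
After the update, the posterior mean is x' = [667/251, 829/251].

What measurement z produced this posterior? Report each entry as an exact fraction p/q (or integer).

x̄ = F·x = [1, 4]
P̄ = F·P·Fᵀ + Q = [11 3; 3 16]
S = H·P̄·Hᵀ + R = [20 -3; -3 13]
K = P̄·Hᵀ·S⁻¹ = [6/251 -211/251; 199/251 -12/251]
x' − x̄ = [416/251, -175/251] = K·y
y = (KᵀK)⁻¹·Kᵀ·(x' − x̄) = [-1, -2]
z = y + H·x̄ = [-1, -2] + [4, -1] = [3, -3]

z = [3, -3]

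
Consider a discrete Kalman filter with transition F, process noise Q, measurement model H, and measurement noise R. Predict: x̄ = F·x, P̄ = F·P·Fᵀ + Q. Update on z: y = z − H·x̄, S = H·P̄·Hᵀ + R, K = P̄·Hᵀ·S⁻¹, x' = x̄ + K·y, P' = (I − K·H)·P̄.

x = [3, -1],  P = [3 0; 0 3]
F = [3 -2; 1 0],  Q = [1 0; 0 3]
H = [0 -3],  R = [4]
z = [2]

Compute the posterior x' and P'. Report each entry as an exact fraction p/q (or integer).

x' = [341/58, -12/29]
P' = [1591/58 18/29; 18/29 12/29]

x̄ = F·x = [11, 3]
P̄ = F·P·Fᵀ + Q = [40 9; 9 6]
y = z − H·x̄ = [11]
S = H·P̄·Hᵀ + R = [58]
K = P̄·Hᵀ·S⁻¹ = [-27/58; -9/29]
x' = x̄ + K·y = [341/58, -12/29]
P' = (I − K·H)·P̄ = [1591/58 18/29; 18/29 12/29]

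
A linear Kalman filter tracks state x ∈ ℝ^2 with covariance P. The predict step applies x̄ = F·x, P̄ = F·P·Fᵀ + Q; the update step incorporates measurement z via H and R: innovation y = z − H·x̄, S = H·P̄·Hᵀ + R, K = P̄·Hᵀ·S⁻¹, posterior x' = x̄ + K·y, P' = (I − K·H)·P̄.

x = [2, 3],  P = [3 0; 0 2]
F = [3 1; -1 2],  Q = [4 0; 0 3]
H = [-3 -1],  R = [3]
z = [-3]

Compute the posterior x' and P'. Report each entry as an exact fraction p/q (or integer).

x' = [-19/71, 291/71]
P' = [134/71 -663/142; -663/142 3975/284]

x̄ = F·x = [9, 4]
P̄ = F·P·Fᵀ + Q = [33 -5; -5 14]
y = z − H·x̄ = [28]
S = H·P̄·Hᵀ + R = [284]
K = P̄·Hᵀ·S⁻¹ = [-47/142; 1/284]
x' = x̄ + K·y = [-19/71, 291/71]
P' = (I − K·H)·P̄ = [134/71 -663/142; -663/142 3975/284]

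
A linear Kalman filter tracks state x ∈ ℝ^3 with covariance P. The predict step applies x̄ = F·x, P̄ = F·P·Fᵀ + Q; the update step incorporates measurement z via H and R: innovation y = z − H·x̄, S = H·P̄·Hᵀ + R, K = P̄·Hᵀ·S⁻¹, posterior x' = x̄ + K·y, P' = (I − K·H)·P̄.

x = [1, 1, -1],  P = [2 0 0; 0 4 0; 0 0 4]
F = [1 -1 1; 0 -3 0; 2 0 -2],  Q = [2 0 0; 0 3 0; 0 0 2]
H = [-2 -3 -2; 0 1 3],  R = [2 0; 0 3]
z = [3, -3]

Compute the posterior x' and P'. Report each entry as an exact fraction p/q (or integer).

x' = [24863/31921, -38043/31921, -16772/31921]
P' = [134284/31921 -106944/31921 30916/31921; -106944/31921 103866/31921 -39432/31921; 30916/31921 -39432/31921 25182/31921]

x̄ = F·x = [-1, -3, 4]
P̄ = F·P·Fᵀ + Q = [12 12 -4; 12 39 0; -4 0 26]
y = z − H·x̄ = [0, -12]
S = H·P̄·Hᵀ + R = [617 -273; -273 276]
K = P̄·Hᵀ·S⁻¹ = [-4784/31921 -4732/31921; -9423/31921 -4810/31921; 3050/31921 12038/31921]
x' = x̄ + K·y = [24863/31921, -38043/31921, -16772/31921]
P' = (I − K·H)·P̄ = [134284/31921 -106944/31921 30916/31921; -106944/31921 103866/31921 -39432/31921; 30916/31921 -39432/31921 25182/31921]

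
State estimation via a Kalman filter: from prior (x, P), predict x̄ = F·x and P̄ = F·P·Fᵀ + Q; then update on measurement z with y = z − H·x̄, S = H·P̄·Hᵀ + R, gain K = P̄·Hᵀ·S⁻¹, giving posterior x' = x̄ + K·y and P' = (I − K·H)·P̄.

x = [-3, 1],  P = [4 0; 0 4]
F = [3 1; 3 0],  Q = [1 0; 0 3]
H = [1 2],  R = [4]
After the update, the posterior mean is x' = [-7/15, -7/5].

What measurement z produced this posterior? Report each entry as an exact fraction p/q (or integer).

z = [-3]

x̄ = F·x = [-8, -9]
P̄ = F·P·Fᵀ + Q = [41 36; 36 39]
S = H·P̄·Hᵀ + R = [345]
K = P̄·Hᵀ·S⁻¹ = [113/345; 38/115]
x' − x̄ = [113/15, 38/5] = K·y
y = (KᵀK)⁻¹·Kᵀ·(x' − x̄) = [23]
z = y + H·x̄ = [23] + [-26] = [-3]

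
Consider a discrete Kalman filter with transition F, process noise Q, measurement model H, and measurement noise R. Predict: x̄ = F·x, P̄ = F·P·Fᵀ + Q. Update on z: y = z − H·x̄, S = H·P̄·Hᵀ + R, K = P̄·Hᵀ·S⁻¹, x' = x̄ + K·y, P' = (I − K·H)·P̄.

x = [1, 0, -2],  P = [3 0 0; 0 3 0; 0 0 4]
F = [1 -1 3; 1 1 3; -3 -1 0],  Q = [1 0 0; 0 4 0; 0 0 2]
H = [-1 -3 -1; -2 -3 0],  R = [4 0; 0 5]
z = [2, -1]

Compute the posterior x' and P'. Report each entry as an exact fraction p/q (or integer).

x̄ = F·x = [-5, -5, -3]
P̄ = F·P·Fᵀ + Q = [43 36 -6; 36 46 -12; -6 -12 32]
y = z − H·x̄ = [-21, -26]
S = H·P̄·Hᵀ + R = [625 776; 776 1023]
K = P̄·Hᵀ·S⁻¹ = [2209/37199 -8730/37199; -2766/37199 -5538/37199; -27018/37199 22240/37199]
x' = x̄ + K·y = [-5404/37199, 16079/37199, -122459/37199]
P' = (I − K·H)·P̄ = [226242/37199 -136278/37199 173756/37199; -136278/37199 100082/37199 -152904/37199; 173756/37199 -152904/37199 393028/37199]

x' = [-5404/37199, 16079/37199, -122459/37199]
P' = [226242/37199 -136278/37199 173756/37199; -136278/37199 100082/37199 -152904/37199; 173756/37199 -152904/37199 393028/37199]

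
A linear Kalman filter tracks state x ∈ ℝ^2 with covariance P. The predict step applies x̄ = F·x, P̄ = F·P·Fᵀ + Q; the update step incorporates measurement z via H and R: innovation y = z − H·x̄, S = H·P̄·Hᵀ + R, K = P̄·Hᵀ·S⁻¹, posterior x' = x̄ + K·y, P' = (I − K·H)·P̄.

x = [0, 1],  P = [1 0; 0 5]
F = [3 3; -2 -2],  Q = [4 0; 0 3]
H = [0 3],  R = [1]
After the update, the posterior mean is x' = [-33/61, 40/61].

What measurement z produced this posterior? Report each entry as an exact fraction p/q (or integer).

x̄ = F·x = [3, -2]
P̄ = F·P·Fᵀ + Q = [58 -36; -36 27]
S = H·P̄·Hᵀ + R = [244]
K = P̄·Hᵀ·S⁻¹ = [-27/61; 81/244]
x' − x̄ = [-216/61, 162/61] = K·y
y = (KᵀK)⁻¹·Kᵀ·(x' − x̄) = [8]
z = y + H·x̄ = [8] + [-6] = [2]

z = [2]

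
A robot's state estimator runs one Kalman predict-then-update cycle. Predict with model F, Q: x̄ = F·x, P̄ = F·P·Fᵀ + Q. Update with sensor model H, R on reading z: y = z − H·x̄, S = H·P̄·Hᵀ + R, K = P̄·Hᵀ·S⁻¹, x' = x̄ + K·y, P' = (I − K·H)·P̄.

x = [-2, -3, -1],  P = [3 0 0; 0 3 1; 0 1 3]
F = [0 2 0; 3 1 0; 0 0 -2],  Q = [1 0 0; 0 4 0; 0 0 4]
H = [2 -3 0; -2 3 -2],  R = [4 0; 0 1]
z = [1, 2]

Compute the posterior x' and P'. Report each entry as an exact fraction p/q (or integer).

x' = [-55358/9973, -39483/9973, -13304/9973]
P' = [118673/9973 77286/9973 -3308/9973; 77286/9973 54432/9973 3892/9973; -3308/9973 3892/9973 11462/9973]

x̄ = F·x = [-6, -9, 2]
P̄ = F·P·Fᵀ + Q = [13 6 -4; 6 34 -2; -4 -2 16]
y = z − H·x̄ = [-14, 21]
S = H·P̄·Hᵀ + R = [290 -282; -282 343]
K = P̄·Hᵀ·S⁻¹ = [1372/9973 1128/9973; -2181/9973 940/9973; -4573/9973 -4632/9973]
x' = x̄ + K·y = [-55358/9973, -39483/9973, -13304/9973]
P' = (I − K·H)·P̄ = [118673/9973 77286/9973 -3308/9973; 77286/9973 54432/9973 3892/9973; -3308/9973 3892/9973 11462/9973]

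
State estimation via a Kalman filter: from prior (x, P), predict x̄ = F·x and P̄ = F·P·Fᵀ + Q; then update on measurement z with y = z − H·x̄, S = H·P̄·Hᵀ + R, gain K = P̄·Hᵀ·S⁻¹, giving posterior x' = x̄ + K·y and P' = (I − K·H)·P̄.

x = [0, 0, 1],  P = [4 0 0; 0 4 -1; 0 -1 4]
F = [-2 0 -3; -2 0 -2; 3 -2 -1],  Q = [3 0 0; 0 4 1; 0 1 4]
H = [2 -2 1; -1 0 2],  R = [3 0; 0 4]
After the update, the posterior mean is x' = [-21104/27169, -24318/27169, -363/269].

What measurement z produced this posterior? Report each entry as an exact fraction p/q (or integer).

z = [-1, -2]

x̄ = F·x = [-3, -2, -1]
P̄ = F·P·Fᵀ + Q = [55 40 -18; 40 36 -19; -18 -19 56]
S = H·P̄·Hᵀ + R = [107 104; 104 355]
K = P̄·Hᵀ·S⁻¹ = [13724/27169 -10985/27169; 4207/27169 -7202/27169; 70/269 78/269]
x' − x̄ = [60403/27169, 30020/27169, -94/269] = K·y
y = (KᵀK)⁻¹·Kᵀ·(x' − x̄) = [2, -3]
z = y + H·x̄ = [2, -3] + [-3, 1] = [-1, -2]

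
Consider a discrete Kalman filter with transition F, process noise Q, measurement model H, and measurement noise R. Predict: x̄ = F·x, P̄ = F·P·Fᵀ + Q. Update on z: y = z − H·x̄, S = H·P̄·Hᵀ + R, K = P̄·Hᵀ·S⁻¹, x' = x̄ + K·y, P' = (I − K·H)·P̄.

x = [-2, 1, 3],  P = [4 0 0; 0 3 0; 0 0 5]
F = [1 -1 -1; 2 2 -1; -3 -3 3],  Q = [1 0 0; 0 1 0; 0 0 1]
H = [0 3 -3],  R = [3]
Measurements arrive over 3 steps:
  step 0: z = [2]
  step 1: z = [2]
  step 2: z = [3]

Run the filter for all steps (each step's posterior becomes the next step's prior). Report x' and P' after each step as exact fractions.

step 0: x' = [-3307/772, 963/772, 233/386], P' = [8161/772 -1421/772 -723/386; -1421/772 1405/772 657/386; -723/386 657/386 370/193]
step 1: x' = [-105474/74573, 40419/149146, -55487/149146], P' = [665995/74573 -148456/74573 -154881/74573; -148456/74573 86847/74573 77391/74573; -154881/74573 77391/74573 185521/149146]
step 2: x' = [1647896/9693613, 301505/9693613, -93141237/96936130], P' = [99150943/19387226 -17502503/19387226 -19335831/19387226; -17502503/19387226 16536597/19387226 14131683/19387226; -19335831/19387226 14131683/19387226 90896173/96936130]

step 0: x̄ = F·x = [-6, -5, 12]
step 0: P̄ = F·P·Fᵀ + Q = [13 7 -18; 7 34 -57; -18 -57 109]
step 0: y = z − H·x̄ = [53]
step 0: S = H·P̄·Hᵀ + R = [2316]
step 0: K = P̄·Hᵀ·S⁻¹ = [25/772; 91/772; -83/386]
step 0: x' = x̄ + K·y = [-3307/772, 963/772, 233/386]
step 0: P' = (I − K·H)·P̄ = [8161/772 -1421/772 -723/386; -1421/772 1405/772 657/386; -723/386 657/386 370/193]
step 1: x̄ = F·x = [-1184/193, -2577/386, 4215/386]
step 1: P̄ = F·P·Fᵀ + Q = [5045/193 4504/193 -8346/193; 4504/193 7419/193 -11493/193; -8346/193 -11493/193 19246/193]
step 1: y = z − H·x̄ = [10574/193]
step 1: S = H·P̄·Hᵀ + R = [447438/193]
step 1: K = P̄·Hᵀ·S⁻¹ = [6425/74573; 9456/74573; -30739/149146]
step 1: x' = x̄ + K·y = [-105474/74573, 40419/149146, -55487/149146]
step 1: P' = (I − K·H)·P̄ = [665995/74573 -148456/74573 -154881/74573; -148456/74573 86847/74573 77391/74573; -154881/74573 77391/74573 185521/149146]
step 2: x̄ = F·x = [-97940/74573, -285571/149146, 172563/74573]
step 2: P̄ = F·P·Fᵀ + Q = [3363263/149146 3276617/149146 -5890023/149146; 3276617/149146 4602027/149146 -7422543/149146; -5890023/149146 -7422543/149146 12815215/149146]
step 2: y = z − H·x̄ = [2339529/149146]
step 2: S = H·P̄·Hᵀ + R = [145404195/74573]
step 2: K = P̄·Hᵀ·S⁻¹ = [916664/9693613; 1202457/9693613; -10118879/48468065]
step 2: x' = x̄ + K·y = [1647896/9693613, 301505/9693613, -93141237/96936130]
step 2: P' = (I − K·H)·P̄ = [99150943/19387226 -17502503/19387226 -19335831/19387226; -17502503/19387226 16536597/19387226 14131683/19387226; -19335831/19387226 14131683/19387226 90896173/96936130]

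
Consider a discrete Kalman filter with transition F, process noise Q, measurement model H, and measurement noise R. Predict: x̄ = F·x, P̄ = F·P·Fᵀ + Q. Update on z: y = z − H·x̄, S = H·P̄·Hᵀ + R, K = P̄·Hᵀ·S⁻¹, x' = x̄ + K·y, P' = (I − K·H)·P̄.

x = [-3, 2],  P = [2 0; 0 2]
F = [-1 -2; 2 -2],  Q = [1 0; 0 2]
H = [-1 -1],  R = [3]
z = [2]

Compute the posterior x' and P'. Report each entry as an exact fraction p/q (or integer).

x̄ = F·x = [-1, -10]
P̄ = F·P·Fᵀ + Q = [11 4; 4 18]
y = z − H·x̄ = [-9]
S = H·P̄·Hᵀ + R = [40]
K = P̄·Hᵀ·S⁻¹ = [-3/8; -11/20]
x' = x̄ + K·y = [19/8, -101/20]
P' = (I − K·H)·P̄ = [43/8 -17/4; -17/4 59/10]

x' = [19/8, -101/20]
P' = [43/8 -17/4; -17/4 59/10]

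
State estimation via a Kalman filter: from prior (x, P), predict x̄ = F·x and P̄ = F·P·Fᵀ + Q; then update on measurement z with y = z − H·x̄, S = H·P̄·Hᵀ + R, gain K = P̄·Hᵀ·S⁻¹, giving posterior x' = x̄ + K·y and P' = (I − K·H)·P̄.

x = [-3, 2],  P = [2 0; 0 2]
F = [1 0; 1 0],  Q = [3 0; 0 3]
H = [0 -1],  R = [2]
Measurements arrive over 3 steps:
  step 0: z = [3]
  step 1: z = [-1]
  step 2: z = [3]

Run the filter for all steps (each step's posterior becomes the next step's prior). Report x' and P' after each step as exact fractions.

step 0: x̄ = F·x = [-3, -3]
step 0: P̄ = F·P·Fᵀ + Q = [5 2; 2 5]
step 0: y = z − H·x̄ = [0]
step 0: S = H·P̄·Hᵀ + R = [7]
step 0: K = P̄·Hᵀ·S⁻¹ = [-2/7; -5/7]
step 0: x' = x̄ + K·y = [-3, -3]
step 0: P' = (I − K·H)·P̄ = [31/7 4/7; 4/7 10/7]
step 1: x̄ = F·x = [-3, -3]
step 1: P̄ = F·P·Fᵀ + Q = [52/7 31/7; 31/7 52/7]
step 1: y = z − H·x̄ = [-4]
step 1: S = H·P̄·Hᵀ + R = [66/7]
step 1: K = P̄·Hᵀ·S⁻¹ = [-31/66; -26/33]
step 1: x' = x̄ + K·y = [-37/33, 5/33]
step 1: P' = (I − K·H)·P̄ = [353/66 31/33; 31/33 52/33]
step 2: x̄ = F·x = [-37/33, -37/33]
step 2: P̄ = F·P·Fᵀ + Q = [551/66 353/66; 353/66 551/66]
step 2: y = z − H·x̄ = [62/33]
step 2: S = H·P̄·Hᵀ + R = [683/66]
step 2: K = P̄·Hᵀ·S⁻¹ = [-353/683; -551/683]
step 2: x' = x̄ + K·y = [-1429/683, -1801/683]
step 2: P' = (I − K·H)·P̄ = [3814/683 706/683; 706/683 1102/683]

step 0: x' = [-3, -3], P' = [31/7 4/7; 4/7 10/7]
step 1: x' = [-37/33, 5/33], P' = [353/66 31/33; 31/33 52/33]
step 2: x' = [-1429/683, -1801/683], P' = [3814/683 706/683; 706/683 1102/683]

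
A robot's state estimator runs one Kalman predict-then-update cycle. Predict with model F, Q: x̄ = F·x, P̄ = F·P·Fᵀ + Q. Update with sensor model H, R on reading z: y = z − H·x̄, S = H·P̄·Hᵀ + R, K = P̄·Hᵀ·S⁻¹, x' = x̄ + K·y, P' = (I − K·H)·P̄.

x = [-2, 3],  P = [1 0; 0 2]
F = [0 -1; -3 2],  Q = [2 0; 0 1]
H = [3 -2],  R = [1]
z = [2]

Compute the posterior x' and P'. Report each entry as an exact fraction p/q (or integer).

x̄ = F·x = [-3, 12]
P̄ = F·P·Fᵀ + Q = [4 -4; -4 18]
y = z − H·x̄ = [35]
S = H·P̄·Hᵀ + R = [157]
K = P̄·Hᵀ·S⁻¹ = [20/157; -48/157]
x' = x̄ + K·y = [229/157, 204/157]
P' = (I − K·H)·P̄ = [228/157 332/157; 332/157 522/157]

x' = [229/157, 204/157]
P' = [228/157 332/157; 332/157 522/157]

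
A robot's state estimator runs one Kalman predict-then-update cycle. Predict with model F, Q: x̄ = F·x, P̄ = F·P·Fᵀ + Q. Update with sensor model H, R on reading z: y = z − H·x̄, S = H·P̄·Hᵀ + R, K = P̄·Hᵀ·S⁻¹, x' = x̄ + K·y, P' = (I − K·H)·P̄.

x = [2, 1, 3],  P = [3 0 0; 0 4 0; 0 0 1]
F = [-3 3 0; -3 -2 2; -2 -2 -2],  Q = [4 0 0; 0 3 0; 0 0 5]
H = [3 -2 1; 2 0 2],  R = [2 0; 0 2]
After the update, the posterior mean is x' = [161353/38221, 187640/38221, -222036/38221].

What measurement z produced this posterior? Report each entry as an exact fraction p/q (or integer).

x̄ = F·x = [-3, -2, -12]
P̄ = F·P·Fᵀ + Q = [67 3 -6; 3 50 30; -6 30 37]
S = H·P̄·Hᵀ + R = [650 296; 296 370]
K = P̄·Hᵀ·S⁻¹ = [457/2066 5839/38221; -569/2066 15239/38221; -453/2066 13109/38221]
x' − x̄ = [276016/38221, 264082/38221, 236616/38221] = K·y
y = (KᵀK)⁻¹·Kᵀ·(x' − x̄) = [14, 27]
z = y + H·x̄ = [14, 27] + [-17, -30] = [-3, -3]

z = [-3, -3]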